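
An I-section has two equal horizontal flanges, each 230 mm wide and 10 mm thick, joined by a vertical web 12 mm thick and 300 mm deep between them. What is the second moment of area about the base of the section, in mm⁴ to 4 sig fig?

I_base ≈ 3.475 × 10⁸ mm⁴

Treat the section as a set of non-overlapping primitives; coordinates are from the bounding-box lower-left.
Bottom flange: 230 × 10, A = 2 300 mm², y = 5 mm, Ī = 19166.7 mm⁴.
Web: 12 × 300, A = 3 600 mm², y = 160 mm, Ī = 27 000 000 mm⁴.
Top flange: 230 × 10, A = 2 300 mm², y = 315 mm, Ī = 19166.7 mm⁴.
Transfer each piece to the base of the section using Ī + A·d² with d = y − 0:
  bottom flange: d = 5 mm → contributes +76666.7 mm⁴
  web: d = 160 mm → contributes +119 160 000 mm⁴
  top flange: d = 315 mm → contributes +228 236 667 mm⁴
Total I = 347 473 333 mm⁴.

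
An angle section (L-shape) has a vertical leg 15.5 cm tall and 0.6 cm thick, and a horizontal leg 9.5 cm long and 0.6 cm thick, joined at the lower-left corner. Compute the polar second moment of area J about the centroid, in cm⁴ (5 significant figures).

J ≈ 486.69 cm⁴

Split into non-overlapping primitives; take the origin at the lower-left of the bounding box.
Vertical leg: 0.6 × 15.5, A = 9.3 cm², y = 7.75 cm, Ī = 186.1938 cm⁴.
Horizontal leg (remainder): 8.9 × 0.6, A = 5.34 cm², y = 0.3 cm, Ī = 0.1602 cm⁴.
Centroid: ȳ = ΣA·y / ΣA = 5.032582 cm.
Transfer each piece to the centroidal x-axis using Ī + A·d² with d = y − 5.032582:
  vertical leg: d = 2.717418 cm → contributes +254.8683 cm⁴
  horizontal leg (remainder): d = -4.732582 cm → contributes +119.762 cm⁴
Total I = 374.6303 cm⁴.
For the y-axis: x̄ = 2.032582 cm.
Repeating about the centroidal y-axis gives I_y = 112.0643 cm⁴.
Polar second moment: J = I_x + I_y = 486.6945 cm⁴.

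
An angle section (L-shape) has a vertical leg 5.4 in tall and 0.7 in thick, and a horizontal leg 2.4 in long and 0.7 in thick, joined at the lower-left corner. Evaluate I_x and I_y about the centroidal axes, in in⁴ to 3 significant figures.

Split into non-overlapping primitives; take the origin at the lower-left of the bounding box.
Vertical leg: 0.7 × 5.4, A = 3.78 in², y = 2.7 in, Ī = 9.1854 in⁴.
Horizontal leg (remainder): 1.7 × 0.7, A = 1.19 in², y = 0.35 in, Ī = 0.048592 in⁴.
Centroid: ȳ = ΣA·y / ΣA = 2.1373 in.
Transfer each piece to the centroidal x-axis using Ī + A·d² with d = y − 2.1373:
  vertical leg: d = 0.56268 in → contributes +10.382 in⁴
  horizontal leg (remainder): d = -1.7873 in → contributes +3.8501 in⁴
Total I = 14.232 in⁴.
For the y-axis: x̄ = 0.63732 in.
Repeating about the centroidal y-axis gives I_y = 1.7442 in⁴.

I_x ≈ 14.2 in⁴, I_y ≈ 1.74 in⁴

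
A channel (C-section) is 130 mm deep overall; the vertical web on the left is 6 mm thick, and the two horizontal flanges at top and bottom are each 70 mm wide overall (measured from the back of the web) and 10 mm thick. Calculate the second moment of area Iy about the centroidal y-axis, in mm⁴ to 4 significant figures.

Split into non-overlapping primitives; take the origin at the lower-left of the bounding box.
Web: 6 × 130, A = 780 mm², x = 3 mm, Ī = 2 340 mm⁴.
Top flange (beyond web): 64 × 10, A = 640 mm², x = 38 mm, Ī = 218 453 mm⁴.
Bottom flange (beyond web): 64 × 10, A = 640 mm², x = 38 mm, Ī = 218 453 mm⁴.
Centroid: x̄ = ΣA·x / ΣA = 24.7476 mm.
Transfer each piece to the centroidal y-axis using Ī + A·d² with d = x − 24.7476:
  web: d = -21.7476 mm → contributes +371 246 mm⁴
  top flange (beyond web): d = 13.2524 mm → contributes +330 855 mm⁴
  bottom flange (beyond web): d = 13.2524 mm → contributes +330 855 mm⁴
Total I = 1 032 955 mm⁴.

Iy ≈ 1.033 × 10⁶ mm⁴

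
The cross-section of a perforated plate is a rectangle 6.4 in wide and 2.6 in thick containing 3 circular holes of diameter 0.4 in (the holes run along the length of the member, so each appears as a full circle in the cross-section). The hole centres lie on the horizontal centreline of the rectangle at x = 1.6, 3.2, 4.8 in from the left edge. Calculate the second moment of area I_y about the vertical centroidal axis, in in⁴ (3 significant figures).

Decompose the section into non-overlapping parts with the origin at the bottom-left of its bounding rectangle.
Plate: 6.4 × 2.6, A = 16.64 in², x = 3.2 in, Ī = 56.798 in⁴.
Hole 1 (subtracted): ⌀0.4, A = 0.12566 in², x = 1.6 in, Ī = 0.0012566 in⁴.
Hole 2 (subtracted): ⌀0.4, A = 0.12566 in², x = 3.2 in, Ī = 0.0012566 in⁴.
Hole 3 (subtracted): ⌀0.4, A = 0.12566 in², x = 4.8 in, Ī = 0.0012566 in⁴.
By symmetry the centroid is at mid-width, x̄ = 3.2 in.
Transfer each piece to the vertical centroidal axis using Ī + A·d² with d = x − 3.2:
  plate: d = 0 in → contributes +56.798 in⁴
  hole 1: d = -1.6 in → contributes −0.32296 in⁴
  hole 2: d = 0 in → contributes −0.0012566 in⁴
  hole 3: d = 1.6 in → contributes −0.32296 in⁴
Total I = 56.151 in⁴.

I_y ≈ 56.2 in⁴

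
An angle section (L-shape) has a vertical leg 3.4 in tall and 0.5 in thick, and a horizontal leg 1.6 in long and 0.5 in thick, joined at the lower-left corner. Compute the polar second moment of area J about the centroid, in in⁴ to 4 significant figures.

J ≈ 2.880 in⁴

Split into non-overlapping primitives; take the origin at the lower-left of the bounding box.
Vertical leg: 0.5 × 3.4, A = 1.7 in², y = 1.7 in, Ī = 1.63767 in⁴.
Horizontal leg (remainder): 1.1 × 0.5, A = 0.55 in², y = 0.25 in, Ī = 0.0114583 in⁴.
Centroid: ȳ = ΣA·y / ΣA = 1.34556 in.
Transfer each piece to the centroidal x-axis using Ī + A·d² with d = y − 1.34556:
  vertical leg: d = 0.354444 in → contributes +1.85124 in⁴
  horizontal leg (remainder): d = -1.09556 in → contributes +0.671591 in⁴
Total I = 2.52283 in⁴.
For the y-axis: x̄ = 0.445556 in.
Repeating about the centroidal y-axis gives I_y = 0.356831 in⁴.
Polar second moment: J = I_x + I_y = 2.87966 in⁴.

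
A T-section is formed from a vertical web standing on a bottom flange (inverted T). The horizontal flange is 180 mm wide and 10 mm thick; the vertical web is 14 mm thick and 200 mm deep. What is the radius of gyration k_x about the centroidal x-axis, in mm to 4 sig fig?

Treat the section as a set of non-overlapping primitives; coordinates are from the bounding-box lower-left.
Flange: 180 × 10, A = 1 800 mm², y = 5 mm, Ī = 15 000 mm⁴.
Web: 14 × 200, A = 2 800 mm², y = 110 mm, Ī = 9 333 333 mm⁴.
Centroid: ȳ = ΣA·y / ΣA = 68.913 mm.
Transfer each piece to the centroidal x-axis using Ī + A·d² with d = y − 68.913:
  flange: d = -63.913 mm → contributes +7 367 779 mm⁴
  web: d = 41.087 mm → contributes +14 060 120 mm⁴
Total I = 21 427 899 mm⁴.
Radius of gyration: k = √(I/A) = √(21 427 899 / 4 600) = 68.2513 mm.

k_x ≈ 68.25 mm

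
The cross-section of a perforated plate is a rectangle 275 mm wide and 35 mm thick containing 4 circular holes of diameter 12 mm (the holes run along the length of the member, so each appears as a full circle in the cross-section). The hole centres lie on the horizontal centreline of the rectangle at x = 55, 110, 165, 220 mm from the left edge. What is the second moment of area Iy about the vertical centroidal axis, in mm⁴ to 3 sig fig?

Break the section into simple shapes (no overlaps), measuring from the bottom-left corner of the bounding box.
Plate: 275 × 35, A = 9 625 mm², x = 137.5 mm, Ī = 60 657 552 mm⁴.
Hole 1 (subtracted): ⌀12, A = 113.1 mm², x = 55 mm, Ī = 1017.9 mm⁴.
Hole 2 (subtracted): ⌀12, A = 113.1 mm², x = 110 mm, Ī = 1017.9 mm⁴.
Hole 3 (subtracted): ⌀12, A = 113.1 mm², x = 165 mm, Ī = 1017.9 mm⁴.
Hole 4 (subtracted): ⌀12, A = 113.1 mm², x = 220 mm, Ī = 1017.9 mm⁴.
By symmetry the centroid is at mid-width, x̄ = 137.5 mm.
Transfer each piece to the vertical centroidal axis using Ī + A·d² with d = x − 137.5:
  plate: d = 0 mm → contributes +60 657 552 mm⁴
  hole 1: d = -82.5 mm → contributes −770 787 mm⁴
  hole 2: d = -27.5 mm → contributes −86 548 mm⁴
  hole 3: d = 27.5 mm → contributes −86 548 mm⁴
  hole 4: d = 82.5 mm → contributes −770 787 mm⁴
Total I = 58 942 883 mm⁴.

Iy ≈ 5.89 × 10⁷ mm⁴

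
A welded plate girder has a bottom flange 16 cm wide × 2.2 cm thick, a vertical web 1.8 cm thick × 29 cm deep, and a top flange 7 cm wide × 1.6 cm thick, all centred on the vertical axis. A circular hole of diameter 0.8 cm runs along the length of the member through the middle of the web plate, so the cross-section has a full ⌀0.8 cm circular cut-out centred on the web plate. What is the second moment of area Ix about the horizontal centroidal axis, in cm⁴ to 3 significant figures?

Ix ≈ 1.34 × 10⁴ cm⁴

Treat the section as a set of non-overlapping primitives; coordinates are from the bounding-box lower-left.
Bottom plate: 16 × 2.2, A = 35.2 cm², y = 1.1 cm, Ī = 14.197 cm⁴.
Web plate: 1.8 × 29, A = 52.2 cm², y = 16.7 cm, Ī = 3658.4 cm⁴.
Top plate: 7 × 1.6, A = 11.2 cm², y = 32 cm, Ī = 2.3893 cm⁴.
Hole (subtracted): ⌀0.8, A = 0.50265 cm², y = 16.7 cm, Ī = 0.020106 cm⁴.
Centroid: ȳ = ΣA·y / ΣA = 12.849 cm.
Transfer each piece to the horizontal centroidal axis using Ī + A·d² with d = y − 12.849:
  bottom plate: d = -11.749 cm → contributes +4873.3 cm⁴
  web plate: d = 3.8509 cm → contributes +4432.4 cm⁴
  top plate: d = 19.151 cm → contributes +4110.1 cm⁴
  hole: d = 3.8509 cm → contributes −7.4741 cm⁴
Total I = 13 408 cm⁴.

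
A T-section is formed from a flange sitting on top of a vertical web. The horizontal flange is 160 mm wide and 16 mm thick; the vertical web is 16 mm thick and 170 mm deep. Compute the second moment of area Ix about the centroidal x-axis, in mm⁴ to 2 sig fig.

Ix ≈ 1.8 × 10⁷ mm⁴

Decompose the section into non-overlapping parts with the origin at the bottom-left of its bounding rectangle.
Flange: 160 × 16, A = 2 560 mm², y = 178 mm, Ī = 54 613 mm⁴.
Web: 16 × 170, A = 2 720 mm², y = 85 mm, Ī = 6 550 667 mm⁴.
Centroid: ȳ = ΣA·y / ΣA = 130.1 mm.
Transfer each piece to the centroidal x-axis using Ī + A·d² with d = y − 130.1:
  flange: d = 47.91 mm → contributes +5 930 533 mm⁴
  web: d = -45.09 mm → contributes +12 080 944 mm⁴
Total I = 18 011 476 mm⁴.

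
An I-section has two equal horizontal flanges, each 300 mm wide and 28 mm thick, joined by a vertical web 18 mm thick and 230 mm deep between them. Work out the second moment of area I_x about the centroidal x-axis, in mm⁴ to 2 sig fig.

Split into non-overlapping primitives; take the origin at the lower-left of the bounding box.
Bottom flange: 300 × 28, A = 8 400 mm², y = 14 mm, Ī = 548 800 mm⁴.
Web: 18 × 230, A = 4 140 mm², y = 143 mm, Ī = 18 250 500 mm⁴.
Top flange: 300 × 28, A = 8 400 mm², y = 272 mm, Ī = 548 800 mm⁴.
By symmetry the centroid is at mid-height, ȳ = 143 mm.
Transfer each piece to the centroidal x-axis using Ī + A·d² with d = y − 143:
  bottom flange: d = -129 mm → contributes +140 333 200 mm⁴
  web: d = 0 mm → contributes +18 250 500 mm⁴
  top flange: d = 129 mm → contributes +140 333 200 mm⁴
Total I = 298 916 900 mm⁴.

I_x ≈ 3.0 × 10⁸ mm⁴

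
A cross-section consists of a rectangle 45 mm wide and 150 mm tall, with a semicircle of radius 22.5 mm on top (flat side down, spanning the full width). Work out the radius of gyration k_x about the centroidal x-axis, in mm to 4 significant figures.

Split into non-overlapping primitives; take the origin at the lower-left of the bounding box.
Rectangular body: 45 × 150, A = 6 750 mm², y = 75 mm, Ī = 12 656 250 mm⁴.
Semicircular cap: semicircle r = 22.5, A = 795.216 mm², y = 159.549 mm, Ī = 28129.5 mm⁴.
Centroid: ȳ = ΣA·y / ΣA = 83.9109 mm.
Transfer each piece to the centroidal x-axis using Ī + A·d² with d = y − 83.9109:
  rectangular body: d = -8.91093 mm → contributes +13 192 232 mm⁴
  semicircular cap: d = 75.6384 mm → contributes +4 577 687 mm⁴
Total I = 17 769 919 mm⁴.
Radius of gyration: k = √(I/A) = √(17 769 919 / 7545.22) = 48.5296 mm.

k_x ≈ 48.53 mm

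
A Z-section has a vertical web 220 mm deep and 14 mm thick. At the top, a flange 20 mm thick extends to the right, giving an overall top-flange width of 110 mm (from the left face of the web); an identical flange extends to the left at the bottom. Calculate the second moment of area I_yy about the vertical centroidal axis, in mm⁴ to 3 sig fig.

Decompose the section into non-overlapping parts with the origin at the bottom-left of its bounding rectangle.
Web: 14 × 220, A = 3 080 mm², x = 103 mm, Ī = 50 307 mm⁴.
Top flange (beyond web): 96 × 20, A = 1 920 mm², x = 158 mm, Ī = 1 474 560 mm⁴.
Bottom flange (beyond web): 96 × 20, A = 1 920 mm², x = 48 mm, Ī = 1 474 560 mm⁴.
Centroid: x̄ = ΣA·x / ΣA = 103 mm.
Transfer each piece to the vertical centroidal axis using Ī + A·d² with d = x − 103:
  web: d = 0 mm → contributes +50 307 mm⁴
  top flange (beyond web): d = 55 mm → contributes +7 282 560 mm⁴
  bottom flange (beyond web): d = -55 mm → contributes +7 282 560 mm⁴
Total I = 14 615 427 mm⁴.

I_yy ≈ 1.46 × 10⁷ mm⁴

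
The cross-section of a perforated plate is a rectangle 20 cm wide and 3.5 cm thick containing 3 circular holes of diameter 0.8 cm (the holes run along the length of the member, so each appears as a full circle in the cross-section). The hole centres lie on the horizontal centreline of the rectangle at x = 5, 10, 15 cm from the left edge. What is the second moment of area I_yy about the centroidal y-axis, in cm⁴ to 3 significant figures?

I_yy ≈ 2310 cm⁴

Treat the section as a set of non-overlapping primitives; coordinates are from the bounding-box lower-left.
Plate: 20 × 3.5, A = 70 cm², x = 10 cm, Ī = 2333.3 cm⁴.
Hole 1 (subtracted): ⌀0.8, A = 0.50265 cm², x = 5 cm, Ī = 0.020106 cm⁴.
Hole 2 (subtracted): ⌀0.8, A = 0.50265 cm², x = 10 cm, Ī = 0.020106 cm⁴.
Hole 3 (subtracted): ⌀0.8, A = 0.50265 cm², x = 15 cm, Ī = 0.020106 cm⁴.
By symmetry the centroid is at mid-width, x̄ = 10 cm.
Transfer each piece to the centroidal y-axis using Ī + A·d² with d = x − 10:
  plate: d = 0 cm → contributes +2333.3 cm⁴
  hole 1: d = -5 cm → contributes −12.586 cm⁴
  hole 2: d = 0 cm → contributes −0.020106 cm⁴
  hole 3: d = 5 cm → contributes −12.586 cm⁴
Total I = 2308.1 cm⁴.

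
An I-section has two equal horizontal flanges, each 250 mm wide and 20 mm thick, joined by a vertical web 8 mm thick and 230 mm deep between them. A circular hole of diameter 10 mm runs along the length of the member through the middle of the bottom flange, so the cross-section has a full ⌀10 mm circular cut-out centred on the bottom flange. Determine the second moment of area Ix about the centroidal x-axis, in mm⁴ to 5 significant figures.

Split into non-overlapping primitives; take the origin at the lower-left of the bounding box.
Bottom flange: 250 × 20, A = 5 000 mm², y = 10 mm, Ī = 166666.7 mm⁴.
Web: 8 × 230, A = 1 840 mm², y = 135 mm, Ī = 8 111 333 mm⁴.
Top flange: 250 × 20, A = 5 000 mm², y = 260 mm, Ī = 166666.7 mm⁴.
Hole (subtracted): ⌀10, A = 78.53982 mm², y = 10 mm, Ī = 490.8739 mm⁴.
Centroid: ȳ = ΣA·y / ΣA = 135.8347 mm.
Transfer each piece to the centroidal x-axis using Ī + A·d² with d = y − 135.8347:
  bottom flange: d = -125.8347 mm → contributes +79 338 545 mm⁴
  web: d = -0.8347158 mm → contributes +8 112 615 mm⁴
  top flange: d = 124.1653 mm → contributes +77 251 756 mm⁴
  hole: d = -125.8347 mm → contributes −1 244 120 mm⁴
Total I = 163 458 796 mm⁴.

Ix ≈ 1.6346 × 10⁸ mm⁴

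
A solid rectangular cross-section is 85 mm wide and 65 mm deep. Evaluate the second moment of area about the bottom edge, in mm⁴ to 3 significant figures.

I_base ≈ 7.78 × 10⁶ mm⁴

The section: 85 × 65, A = 5 525 mm², y = 32.5 mm, Ī = 1 945 260 mm⁴.
Transfer it to the bottom edge using Ī + A·d² with d = y − 0:
  the section: d = 32.5 mm → contributes +7 781 042 mm⁴
Total I = 7 781 042 mm⁴.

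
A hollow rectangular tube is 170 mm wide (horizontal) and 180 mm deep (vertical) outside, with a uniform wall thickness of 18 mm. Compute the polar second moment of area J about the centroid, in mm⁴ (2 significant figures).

J ≈ 9.4 × 10⁷ mm⁴

Split into non-overlapping primitives; take the origin at the lower-left of the bounding box.
Outer rectangle: 170 × 180, A = 30 600 mm², y = 90 mm, Ī = 82 620 000 mm⁴.
Inner void (subtracted): 134 × 144, A = 19 296 mm², y = 90 mm, Ī = 33 343 488 mm⁴.
By symmetry the centroid is at mid-height, ȳ = 90 mm.
All pieces are centred on the centroidal x-axis, so I = ΣĪ (holes subtracted) = 49 276 512 mm⁴.
Repeating about the centroidal y-axis gives I_y = 44 821 752 mm⁴.
Polar second moment: J = I_x + I_y = 94 098 264 mm⁴.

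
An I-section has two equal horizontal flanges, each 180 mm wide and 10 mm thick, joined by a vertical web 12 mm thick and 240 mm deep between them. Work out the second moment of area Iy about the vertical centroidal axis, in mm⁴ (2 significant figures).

Iy ≈ 9.8 × 10⁶ mm⁴

Break the section into simple shapes (no overlaps), measuring from the bottom-left corner of the bounding box.
Bottom flange: 180 × 10, A = 1 800 mm², x = 90 mm, Ī = 4 860 000 mm⁴.
Web: 12 × 240, A = 2 880 mm², x = 90 mm, Ī = 34 560 mm⁴.
Top flange: 180 × 10, A = 1 800 mm², x = 90 mm, Ī = 4 860 000 mm⁴.
By symmetry the centroid is at mid-width, x̄ = 90 mm.
All pieces are centred on the vertical centroidal axis, so I = ΣĪ = 9 754 560 mm⁴.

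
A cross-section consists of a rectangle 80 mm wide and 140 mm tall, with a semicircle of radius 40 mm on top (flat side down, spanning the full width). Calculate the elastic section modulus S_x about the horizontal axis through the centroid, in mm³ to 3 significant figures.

S_x ≈ 3.63 × 10⁵ mm³

Break the section into simple shapes (no overlaps), measuring from the bottom-left corner of the bounding box.
Rectangular body: 80 × 140, A = 11 200 mm², y = 70 mm, Ī = 18 293 333 mm⁴.
Semicircular cap: semicircle r = 40, A = 2513.3 mm², y = 156.98 mm, Ī = 280 978 mm⁴.
Centroid: ȳ = ΣA·y / ΣA = 85.94 mm.
Transfer each piece to the horizontal axis through the centroid using Ī + A·d² with d = y − 85.94:
  rectangular body: d = -15.94 mm → contributes +21 139 233 mm⁴
  semicircular cap: d = 71.036 mm → contributes +12 963 269 mm⁴
Total I = 34 102 502 mm⁴.
Extreme fibre distance c = 94.06 mm; S = I/c = 362 563 mm³.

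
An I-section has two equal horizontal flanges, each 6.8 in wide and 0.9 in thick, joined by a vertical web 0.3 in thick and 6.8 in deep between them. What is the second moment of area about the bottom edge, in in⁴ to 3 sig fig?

I_base ≈ 454 in⁴

Break the section into simple shapes (no overlaps), measuring from the bottom-left corner of the bounding box.
Bottom flange: 6.8 × 0.9, A = 6.12 in², y = 0.45 in, Ī = 0.4131 in⁴.
Web: 0.3 × 6.8, A = 2.04 in², y = 4.3 in, Ī = 7.8608 in⁴.
Top flange: 6.8 × 0.9, A = 6.12 in², y = 8.15 in, Ī = 0.4131 in⁴.
Transfer each piece to the bottom edge using Ī + A·d² with d = y − 0:
  bottom flange: d = 0.45 in → contributes +1.6524 in⁴
  web: d = 4.3 in → contributes +45.58 in⁴
  top flange: d = 8.15 in → contributes +406.92 in⁴
Total I = 454.15 in⁴.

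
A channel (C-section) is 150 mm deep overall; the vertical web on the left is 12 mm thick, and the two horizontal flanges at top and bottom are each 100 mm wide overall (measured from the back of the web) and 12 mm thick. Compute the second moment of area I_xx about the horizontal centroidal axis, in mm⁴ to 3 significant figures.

Split into non-overlapping primitives; take the origin at the lower-left of the bounding box.
Web: 12 × 150, A = 1 800 mm², y = 75 mm, Ī = 3 375 000 mm⁴.
Top flange (beyond web): 88 × 12, A = 1 056 mm², y = 144 mm, Ī = 12 672 mm⁴.
Bottom flange (beyond web): 88 × 12, A = 1 056 mm², y = 6 mm, Ī = 12 672 mm⁴.
By symmetry the centroid is at mid-height, ȳ = 75 mm.
Transfer each piece to the horizontal centroidal axis using Ī + A·d² with d = y − 75:
  web: d = 0 mm → contributes +3 375 000 mm⁴
  top flange (beyond web): d = 69 mm → contributes +5 040 288 mm⁴
  bottom flange (beyond web): d = -69 mm → contributes +5 040 288 mm⁴
Total I = 13 455 576 mm⁴.

I_xx ≈ 1.35 × 10⁷ mm⁴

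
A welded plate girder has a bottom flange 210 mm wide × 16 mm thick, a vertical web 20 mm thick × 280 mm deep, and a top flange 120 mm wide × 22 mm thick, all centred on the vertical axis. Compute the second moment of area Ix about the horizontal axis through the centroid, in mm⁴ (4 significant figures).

Ix ≈ 1.697 × 10⁸ mm⁴

Break the section into simple shapes (no overlaps), measuring from the bottom-left corner of the bounding box.
Bottom plate: 210 × 16, A = 3 360 mm², y = 8 mm, Ī = 71 680 mm⁴.
Web plate: 20 × 280, A = 5 600 mm², y = 156 mm, Ī = 36 586 667 mm⁴.
Top plate: 120 × 22, A = 2 640 mm², y = 307 mm, Ī = 106 480 mm⁴.
Centroid: ȳ = ΣA·y / ΣA = 147.497 mm.
Transfer each piece to the horizontal axis through the centroid using Ī + A·d² with d = y − 147.497:
  bottom plate: d = -139.497 mm → contributes +65 454 887 mm⁴
  web plate: d = 8.50345 mm → contributes +36 991 595 mm⁴
  top plate: d = 159.503 mm → contributes +67 271 644 mm⁴
Total I = 169 718 127 mm⁴.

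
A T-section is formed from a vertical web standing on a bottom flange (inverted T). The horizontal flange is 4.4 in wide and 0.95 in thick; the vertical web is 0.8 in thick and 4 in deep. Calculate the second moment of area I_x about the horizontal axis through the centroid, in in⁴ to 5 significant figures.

Treat the section as a set of non-overlapping primitives; coordinates are from the bounding-box lower-left.
Flange: 4.4 × 0.95, A = 4.18 in², y = 0.475 in, Ī = 0.3143708 in⁴.
Web: 0.8 × 4, A = 3.2 in², y = 2.95 in, Ī = 4.266667 in⁴.
Centroid: ȳ = ΣA·y / ΣA = 1.548171 in.
Transfer each piece to the horizontal axis through the centroid using Ī + A·d² with d = y − 1.548171:
  flange: d = -1.073171 in → contributes +5.128458 in⁴
  web: d = 1.401829 in → contributes +10.55507 in⁴
Total I = 15.68353 in⁴.

I_x ≈ 15.684 in⁴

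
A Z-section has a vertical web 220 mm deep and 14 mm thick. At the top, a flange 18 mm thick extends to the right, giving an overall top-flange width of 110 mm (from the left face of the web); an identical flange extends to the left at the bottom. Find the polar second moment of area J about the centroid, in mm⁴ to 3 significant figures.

J ≈ 6.09 × 10⁷ mm⁴

Treat the section as a set of non-overlapping primitives; coordinates are from the bounding-box lower-left.
Web: 14 × 220, A = 3 080 mm², y = 110 mm, Ī = 12 422 667 mm⁴.
Top flange (beyond web): 96 × 18, A = 1 728 mm², y = 211 mm, Ī = 46 656 mm⁴.
Bottom flange (beyond web): 96 × 18, A = 1 728 mm², y = 9 mm, Ī = 46 656 mm⁴.
Centroid: ȳ = ΣA·y / ΣA = 110 mm.
Transfer each piece to the centroidal x-axis using Ī + A·d² with d = y − 110:
  web: d = 0 mm → contributes +12 422 667 mm⁴
  top flange (beyond web): d = 101 mm → contributes +17 673 984 mm⁴
  bottom flange (beyond web): d = -101 mm → contributes +17 673 984 mm⁴
Total I = 47 770 635 mm⁴.
For the y-axis: x̄ = 103 mm.
Repeating about the centroidal y-axis gives I_y = 13 158 915 mm⁴.
Polar second moment: J = I_x + I_y = 60 929 549 mm⁴.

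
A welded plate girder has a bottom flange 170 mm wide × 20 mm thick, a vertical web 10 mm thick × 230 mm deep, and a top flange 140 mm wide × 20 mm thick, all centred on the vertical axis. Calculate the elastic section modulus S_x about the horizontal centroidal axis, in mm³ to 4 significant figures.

Treat the section as a set of non-overlapping primitives; coordinates are from the bounding-box lower-left.
Bottom plate: 170 × 20, A = 3 400 mm², y = 10 mm, Ī = 113 333 mm⁴.
Web plate: 10 × 230, A = 2 300 mm², y = 135 mm, Ī = 10 139 167 mm⁴.
Top plate: 140 × 20, A = 2 800 mm², y = 260 mm, Ī = 93333.3 mm⁴.
Centroid: ȳ = ΣA·y / ΣA = 126.176 mm.
Transfer each piece to the horizontal centroidal axis using Ī + A·d² with d = y − 126.176:
  bottom plate: d = -116.176 mm → contributes +46 003 039 mm⁴
  web plate: d = 8.82353 mm → contributes +10 318 232 mm⁴
  top plate: d = 133.824 mm → contributes +50 237 797 mm⁴
Total I = 106 559 069 mm⁴.
Extreme fibre distance c = 143.824 mm; S = I/c = 740 901 mm³.

S_x ≈ 7.409 × 10⁵ mm³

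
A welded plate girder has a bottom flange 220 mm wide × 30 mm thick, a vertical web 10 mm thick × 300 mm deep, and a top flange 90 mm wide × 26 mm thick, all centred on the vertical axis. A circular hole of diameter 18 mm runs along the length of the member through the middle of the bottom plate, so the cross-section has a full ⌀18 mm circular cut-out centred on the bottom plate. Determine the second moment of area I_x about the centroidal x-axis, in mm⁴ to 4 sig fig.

I_x ≈ 2.201 × 10⁸ mm⁴

Break the section into simple shapes (no overlaps), measuring from the bottom-left corner of the bounding box.
Bottom plate: 220 × 30, A = 6 600 mm², y = 15 mm, Ī = 495 000 mm⁴.
Web plate: 10 × 300, A = 3 000 mm², y = 180 mm, Ī = 22 500 000 mm⁴.
Top plate: 90 × 26, A = 2 340 mm², y = 343 mm, Ī = 131 820 mm⁴.
Hole (subtracted): ⌀18, A = 254.469 mm², y = 15 mm, Ī = 5 153 mm⁴.
Centroid: ȳ = ΣA·y / ΣA = 123.041 mm.
Transfer each piece to the centroidal x-axis using Ī + A·d² with d = y − 123.041:
  bottom plate: d = -108.041 mm → contributes +77 536 293 mm⁴
  web plate: d = 56.9587 mm → contributes +32 232 879 mm⁴
  top plate: d = 219.959 mm → contributes +113 345 298 mm⁴
  hole: d = -108.041 mm → contributes −2 975 550 mm⁴
Total I = 220 138 921 mm⁴.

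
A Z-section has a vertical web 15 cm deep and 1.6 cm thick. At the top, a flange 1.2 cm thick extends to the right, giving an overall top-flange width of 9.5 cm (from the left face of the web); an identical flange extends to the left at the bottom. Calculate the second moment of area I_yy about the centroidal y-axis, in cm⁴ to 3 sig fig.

I_yy ≈ 532 cm⁴

Split into non-overlapping primitives; take the origin at the lower-left of the bounding box.
Web: 1.6 × 15, A = 24 cm², x = 8.7 cm, Ī = 5.12 cm⁴.
Top flange (beyond web): 7.9 × 1.2, A = 9.48 cm², x = 13.45 cm, Ī = 49.304 cm⁴.
Bottom flange (beyond web): 7.9 × 1.2, A = 9.48 cm², x = 3.95 cm, Ī = 49.304 cm⁴.
Centroid: x̄ = ΣA·x / ΣA = 8.7 cm.
Transfer each piece to the centroidal y-axis using Ī + A·d² with d = x − 8.7:
  web: d = 0 cm → contributes +5.12 cm⁴
  top flange (beyond web): d = 4.75 cm → contributes +263.2 cm⁴
  bottom flange (beyond web): d = -4.75 cm → contributes +263.2 cm⁴
Total I = 531.51 cm⁴.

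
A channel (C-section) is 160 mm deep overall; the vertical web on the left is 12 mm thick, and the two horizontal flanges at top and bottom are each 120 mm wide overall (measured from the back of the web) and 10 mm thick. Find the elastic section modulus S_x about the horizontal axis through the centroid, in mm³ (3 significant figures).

S_x ≈ 2.03 × 10⁵ mm³

Decompose the section into non-overlapping parts with the origin at the bottom-left of its bounding rectangle.
Web: 12 × 160, A = 1 920 mm², y = 80 mm, Ī = 4 096 000 mm⁴.
Top flange (beyond web): 108 × 10, A = 1 080 mm², y = 155 mm, Ī = 9 000 mm⁴.
Bottom flange (beyond web): 108 × 10, A = 1 080 mm², y = 5 mm, Ī = 9 000 mm⁴.
By symmetry the centroid is at mid-height, ȳ = 80 mm.
Transfer each piece to the horizontal axis through the centroid using Ī + A·d² with d = y − 80:
  web: d = 0 mm → contributes +4 096 000 mm⁴
  top flange (beyond web): d = 75 mm → contributes +6 084 000 mm⁴
  bottom flange (beyond web): d = -75 mm → contributes +6 084 000 mm⁴
Total I = 16 264 000 mm⁴.
Extreme fibre distance c = 80 mm; S = I/c = 203 300 mm³.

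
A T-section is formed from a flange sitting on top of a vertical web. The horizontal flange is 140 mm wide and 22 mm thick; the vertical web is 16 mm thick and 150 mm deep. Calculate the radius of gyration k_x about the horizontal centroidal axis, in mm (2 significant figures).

k_x ≈ 52 mm

Decompose the section into non-overlapping parts with the origin at the bottom-left of its bounding rectangle.
Flange: 140 × 22, A = 3 080 mm², y = 161 mm, Ī = 124 227 mm⁴.
Web: 16 × 150, A = 2 400 mm², y = 75 mm, Ī = 4 500 000 mm⁴.
Centroid: ȳ = ΣA·y / ΣA = 123.3 mm.
Transfer each piece to the horizontal centroidal axis using Ī + A·d² with d = y − 123.3:
  flange: d = 37.66 mm → contributes +4 493 498 mm⁴
  web: d = -48.34 mm → contributes +10 107 231 mm⁴
Total I = 14 600 729 mm⁴.
Radius of gyration: k = √(I/A) = √(14 600 729 / 5 480) = 51.62 mm.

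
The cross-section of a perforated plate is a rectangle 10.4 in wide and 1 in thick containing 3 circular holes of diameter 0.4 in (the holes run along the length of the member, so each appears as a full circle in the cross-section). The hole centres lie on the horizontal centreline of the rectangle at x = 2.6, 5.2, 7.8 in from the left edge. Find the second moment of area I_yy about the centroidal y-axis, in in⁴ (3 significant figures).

I_yy ≈ 92.0 in⁴

Decompose the section into non-overlapping parts with the origin at the bottom-left of its bounding rectangle.
Plate: 10.4 × 1, A = 10.4 in², x = 5.2 in, Ī = 93.739 in⁴.
Hole 1 (subtracted): ⌀0.4, A = 0.12566 in², x = 2.6 in, Ī = 0.0012566 in⁴.
Hole 2 (subtracted): ⌀0.4, A = 0.12566 in², x = 5.2 in, Ī = 0.0012566 in⁴.
Hole 3 (subtracted): ⌀0.4, A = 0.12566 in², x = 7.8 in, Ī = 0.0012566 in⁴.
By symmetry the centroid is at mid-width, x̄ = 5.2 in.
Transfer each piece to the centroidal y-axis using Ī + A·d² with d = x − 5.2:
  plate: d = 0 in → contributes +93.739 in⁴
  hole 1: d = -2.6 in → contributes −0.85074 in⁴
  hole 2: d = 0 in → contributes −0.0012566 in⁴
  hole 3: d = 2.6 in → contributes −0.85074 in⁴
Total I = 92.036 in⁴.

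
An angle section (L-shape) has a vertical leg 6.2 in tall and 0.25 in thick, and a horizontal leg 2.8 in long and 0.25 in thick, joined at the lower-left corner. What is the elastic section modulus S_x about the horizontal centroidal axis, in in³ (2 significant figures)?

S_x ≈ 2.3 in³

Decompose the section into non-overlapping parts with the origin at the bottom-left of its bounding rectangle.
Vertical leg: 0.25 × 6.2, A = 1.55 in², y = 3.1 in, Ī = 4.965 in⁴.
Horizontal leg (remainder): 2.55 × 0.25, A = 0.6375 in², y = 0.125 in, Ī = 0.00332 in⁴.
Centroid: ȳ = ΣA·y / ΣA = 2.233 in.
Transfer each piece to the horizontal centroidal axis using Ī + A·d² with d = y − 2.233:
  vertical leg: d = 0.867 in → contributes +6.13 in⁴
  horizontal leg (remainder): d = -2.108 in → contributes +2.836 in⁴
Total I = 8.966 in⁴.
Extreme fibre distance c = 3.967 in; S = I/c = 2.26 in³.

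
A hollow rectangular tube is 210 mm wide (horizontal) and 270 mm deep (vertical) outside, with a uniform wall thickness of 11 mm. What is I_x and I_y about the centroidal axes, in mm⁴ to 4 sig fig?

Split into non-overlapping primitives; take the origin at the lower-left of the bounding box.
Outer rectangle: 210 × 270, A = 56 700 mm², y = 135 mm, Ī = 344 452 500 mm⁴.
Inner void (subtracted): 188 × 248, A = 46 624 mm², y = 135 mm, Ī = 238 963 541 mm⁴.
By symmetry the centroid is at mid-height, ȳ = 135 mm.
All pieces are centred on the centroidal x-axis, so I = ΣĪ (holes subtracted) = 105 488 959 mm⁴.
Repeating about the centroidal y-axis gives I_y = 71 049 279 mm⁴.

I_x ≈ 1.055 × 10⁸ mm⁴, I_y ≈ 7.105 × 10⁷ mm⁴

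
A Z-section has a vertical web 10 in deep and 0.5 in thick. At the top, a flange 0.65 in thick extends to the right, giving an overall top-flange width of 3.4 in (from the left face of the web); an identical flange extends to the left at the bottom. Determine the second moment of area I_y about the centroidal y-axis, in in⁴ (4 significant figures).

I_y ≈ 13.64 in⁴

Split into non-overlapping primitives; take the origin at the lower-left of the bounding box.
Web: 0.5 × 10, A = 5 in², x = 3.15 in, Ī = 0.104167 in⁴.
Top flange (beyond web): 2.9 × 0.65, A = 1.885 in², x = 4.85 in, Ī = 1.32107 in⁴.
Bottom flange (beyond web): 2.9 × 0.65, A = 1.885 in², x = 1.45 in, Ī = 1.32107 in⁴.
Centroid: x̄ = ΣA·x / ΣA = 3.15 in.
Transfer each piece to the centroidal y-axis using Ī + A·d² with d = x − 3.15:
  web: d = 0 in → contributes +0.104167 in⁴
  top flange (beyond web): d = 1.7 in → contributes +6.76872 in⁴
  bottom flange (beyond web): d = -1.7 in → contributes +6.76872 in⁴
Total I = 13.6416 in⁴.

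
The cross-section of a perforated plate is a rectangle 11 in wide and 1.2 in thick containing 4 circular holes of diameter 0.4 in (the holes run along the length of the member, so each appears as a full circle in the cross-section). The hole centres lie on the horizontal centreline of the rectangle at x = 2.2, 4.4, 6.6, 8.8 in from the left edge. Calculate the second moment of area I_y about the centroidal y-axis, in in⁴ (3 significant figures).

I_y ≈ 130 in⁴

Break the section into simple shapes (no overlaps), measuring from the bottom-left corner of the bounding box.
Plate: 11 × 1.2, A = 13.2 in², x = 5.5 in, Ī = 133.1 in⁴.
Hole 1 (subtracted): ⌀0.4, A = 0.12566 in², x = 2.2 in, Ī = 0.0012566 in⁴.
Hole 2 (subtracted): ⌀0.4, A = 0.12566 in², x = 4.4 in, Ī = 0.0012566 in⁴.
Hole 3 (subtracted): ⌀0.4, A = 0.12566 in², x = 6.6 in, Ī = 0.0012566 in⁴.
Hole 4 (subtracted): ⌀0.4, A = 0.12566 in², x = 8.8 in, Ī = 0.0012566 in⁴.
By symmetry the centroid is at mid-width, x̄ = 5.5 in.
Transfer each piece to the centroidal y-axis using Ī + A·d² with d = x − 5.5:
  plate: d = 0 in → contributes +133.1 in⁴
  hole 1: d = -3.3 in → contributes −1.3697 in⁴
  hole 2: d = -1.1 in → contributes −0.15331 in⁴
  hole 3: d = 1.1 in → contributes −0.15331 in⁴
  hole 4: d = 3.3 in → contributes −1.3697 in⁴
Total I = 130.05 in⁴.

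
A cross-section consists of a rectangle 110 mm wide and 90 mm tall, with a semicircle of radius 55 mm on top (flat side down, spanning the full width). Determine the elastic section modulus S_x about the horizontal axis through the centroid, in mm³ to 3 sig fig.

Break the section into simple shapes (no overlaps), measuring from the bottom-left corner of the bounding box.
Rectangular body: 110 × 90, A = 9 900 mm², y = 45 mm, Ī = 6 682 500 mm⁴.
Semicircular cap: semicircle r = 55, A = 4751.7 mm², y = 113.34 mm, Ī = 1 004 345 mm⁴.
Centroid: ȳ = ΣA·y / ΣA = 67.164 mm.
Transfer each piece to the horizontal axis through the centroid using Ī + A·d² with d = y − 67.164:
  rectangular body: d = -22.164 mm → contributes +11 545 863 mm⁴
  semicircular cap: d = 46.179 mm → contributes +11 137 078 mm⁴
Total I = 22 682 942 mm⁴.
Extreme fibre distance c = 77.836 mm; S = I/c = 291 420 mm³.

S_x ≈ 2.91 × 10⁵ mm³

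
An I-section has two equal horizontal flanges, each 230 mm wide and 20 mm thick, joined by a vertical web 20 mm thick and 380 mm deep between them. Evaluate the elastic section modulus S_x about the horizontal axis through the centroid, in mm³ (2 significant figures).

S_x ≈ 2.2 × 10⁶ mm³

Treat the section as a set of non-overlapping primitives; coordinates are from the bounding-box lower-left.
Bottom flange: 230 × 20, A = 4 600 mm², y = 10 mm, Ī = 153 333 mm⁴.
Web: 20 × 380, A = 7 600 mm², y = 210 mm, Ī = 91 453 333 mm⁴.
Top flange: 230 × 20, A = 4 600 mm², y = 410 mm, Ī = 153 333 mm⁴.
By symmetry the centroid is at mid-height, ȳ = 210 mm.
Transfer each piece to the horizontal axis through the centroid using Ī + A·d² with d = y − 210:
  bottom flange: d = -200 mm → contributes +184 153 333 mm⁴
  web: d = 0 mm → contributes +91 453 333 mm⁴
  top flange: d = 200 mm → contributes +184 153 333 mm⁴
Total I = 459 760 000 mm⁴.
Extreme fibre distance c = 210 mm; S = I/c = 2 189 333 mm³.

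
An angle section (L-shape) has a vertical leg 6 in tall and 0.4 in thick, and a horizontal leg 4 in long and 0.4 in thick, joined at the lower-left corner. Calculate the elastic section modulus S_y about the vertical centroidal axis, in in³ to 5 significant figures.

S_y ≈ 1.7007 in³

Decompose the section into non-overlapping parts with the origin at the bottom-left of its bounding rectangle.
Vertical leg: 0.4 × 6, A = 2.4 in², x = 0.2 in, Ī = 0.032 in⁴.
Horizontal leg (remainder): 3.6 × 0.4, A = 1.44 in², x = 2.2 in, Ī = 1.5552 in⁴.
Centroid: x̄ = ΣA·x / ΣA = 0.95 in.
Transfer each piece to the vertical centroidal axis using Ī + A·d² with d = x − 0.95:
  vertical leg: d = -0.75 in → contributes +1.382 in⁴
  horizontal leg (remainder): d = 1.25 in → contributes +3.8052 in⁴
Total I = 5.1872 in⁴.
Extreme fibre distance c = 3.05 in; S = I/c = 1.700721 in³.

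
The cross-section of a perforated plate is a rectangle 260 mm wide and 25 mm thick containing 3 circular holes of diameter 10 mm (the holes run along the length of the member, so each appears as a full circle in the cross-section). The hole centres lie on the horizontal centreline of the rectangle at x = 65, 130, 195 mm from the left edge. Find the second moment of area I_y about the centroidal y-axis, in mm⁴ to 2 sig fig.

Break the section into simple shapes (no overlaps), measuring from the bottom-left corner of the bounding box.
Plate: 260 × 25, A = 6 500 mm², x = 130 mm, Ī = 36 616 667 mm⁴.
Hole 1 (subtracted): ⌀10, A = 78.54 mm², x = 65 mm, Ī = 490.9 mm⁴.
Hole 2 (subtracted): ⌀10, A = 78.54 mm², x = 130 mm, Ī = 490.9 mm⁴.
Hole 3 (subtracted): ⌀10, A = 78.54 mm², x = 195 mm, Ī = 490.9 mm⁴.
By symmetry the centroid is at mid-width, x̄ = 130 mm.
Transfer each piece to the centroidal y-axis using Ī + A·d² with d = x − 130:
  plate: d = 0 mm → contributes +36 616 667 mm⁴
  hole 1: d = -65 mm → contributes −332 322 mm⁴
  hole 2: d = 0 mm → contributes −490.9 mm⁴
  hole 3: d = 65 mm → contributes −332 322 mm⁴
Total I = 35 951 533 mm⁴.

I_y ≈ 3.6 × 10⁷ mm⁴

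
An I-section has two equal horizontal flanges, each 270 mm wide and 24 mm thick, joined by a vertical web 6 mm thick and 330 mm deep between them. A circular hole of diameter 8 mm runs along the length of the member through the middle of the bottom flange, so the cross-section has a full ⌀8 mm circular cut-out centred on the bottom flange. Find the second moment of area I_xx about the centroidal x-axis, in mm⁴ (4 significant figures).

Split into non-overlapping primitives; take the origin at the lower-left of the bounding box.
Bottom flange: 270 × 24, A = 6 480 mm², y = 12 mm, Ī = 311 040 mm⁴.
Web: 6 × 330, A = 1 980 mm², y = 189 mm, Ī = 17 968 500 mm⁴.
Top flange: 270 × 24, A = 6 480 mm², y = 366 mm, Ī = 311 040 mm⁴.
Hole (subtracted): ⌀8, A = 50.2655 mm², y = 12 mm, Ī = 201.062 mm⁴.
Centroid: ȳ = ΣA·y / ΣA = 189.598 mm.
Transfer each piece to the centroidal x-axis using Ī + A·d² with d = y − 189.598:
  bottom flange: d = -177.598 mm → contributes +204 695 948 mm⁴
  web: d = -0.597525 mm → contributes +17 969 207 mm⁴
  top flange: d = 176.402 mm → contributes +201 954 599 mm⁴
  hole: d = -177.598 mm → contributes −1 585 619 mm⁴
Total I = 423 034 135 mm⁴.

I_xx ≈ 4.230 × 10⁸ mm⁴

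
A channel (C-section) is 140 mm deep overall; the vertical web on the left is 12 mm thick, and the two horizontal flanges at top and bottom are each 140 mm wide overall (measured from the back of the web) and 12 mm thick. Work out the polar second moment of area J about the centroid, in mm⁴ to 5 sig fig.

J ≈ 2.4900 × 10⁷ mm⁴

Treat the section as a set of non-overlapping primitives; coordinates are from the bounding-box lower-left.
Web: 12 × 140, A = 1 680 mm², y = 70 mm, Ī = 2 744 000 mm⁴.
Top flange (beyond web): 128 × 12, A = 1 536 mm², y = 134 mm, Ī = 18 432 mm⁴.
Bottom flange (beyond web): 128 × 12, A = 1 536 mm², y = 6 mm, Ī = 18 432 mm⁴.
By symmetry the centroid is at mid-height, ȳ = 70 mm.
Transfer each piece to the centroidal x-axis using Ī + A·d² with d = y − 70:
  web: d = 0 mm → contributes +2 744 000 mm⁴
  top flange (beyond web): d = 64 mm → contributes +6 309 888 mm⁴
  bottom flange (beyond web): d = -64 mm → contributes +6 309 888 mm⁴
Total I = 15 363 776 mm⁴.
For the y-axis: x̄ = 51.25253 mm.
Repeating about the centroidal y-axis gives I_y = 9 536 161 mm⁴.
Polar second moment: J = I_x + I_y = 24 899 937 mm⁴.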